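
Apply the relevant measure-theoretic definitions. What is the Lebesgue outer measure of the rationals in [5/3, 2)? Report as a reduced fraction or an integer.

Q cap [5/3, 2) is countable; list its elements as q_1, q_2, ... . Fix eps > 0 and cover the k-th point by an interval of length eps * 2^(-k). The cover has total length eps * sum_{k>=1} 2^(-k) = eps, so by definition of outer measure m*(Q cap [5/3, 2)) <= eps. Since eps was arbitrary and m* >= 0, the outer measure is 0.

0


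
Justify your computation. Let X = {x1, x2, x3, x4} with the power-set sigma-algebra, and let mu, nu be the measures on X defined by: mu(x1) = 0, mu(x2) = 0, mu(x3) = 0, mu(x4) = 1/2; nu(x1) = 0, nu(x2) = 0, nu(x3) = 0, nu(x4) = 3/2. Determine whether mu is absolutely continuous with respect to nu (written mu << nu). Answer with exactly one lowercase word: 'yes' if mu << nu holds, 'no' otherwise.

mu << nu means: every nu-null measurable set is also mu-null; equivalently, for every atom x, if nu({x}) = 0 then mu({x}) = 0.
Checking each atom:
  x1: nu = 0, mu = 0 -> consistent with mu << nu.
  x2: nu = 0, mu = 0 -> consistent with mu << nu.
  x3: nu = 0, mu = 0 -> consistent with mu << nu.
  x4: nu = 3/2 > 0 -> no constraint.
No atom violates the condition. Therefore mu << nu.

yes


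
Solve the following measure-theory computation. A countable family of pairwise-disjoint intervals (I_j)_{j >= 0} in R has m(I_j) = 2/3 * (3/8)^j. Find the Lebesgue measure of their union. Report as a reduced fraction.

By countable additivity of the Lebesgue measure on pairwise disjoint measurable sets,
  m(union_{j >= 0} I_j) = sum_{j >= 0} m(I_j) = sum_{j >= 0} a * r^j,
  with a = 2/3 and r = 3/8.
Since 0 < r = 3/8 < 1, the geometric series converges:
  sum_{j >= 0} a * r^j = a / (1 - r).
  = 2/3 / (1 - 3/8)
  = 2/3 / (5/8)
  = 16/15.

16/15


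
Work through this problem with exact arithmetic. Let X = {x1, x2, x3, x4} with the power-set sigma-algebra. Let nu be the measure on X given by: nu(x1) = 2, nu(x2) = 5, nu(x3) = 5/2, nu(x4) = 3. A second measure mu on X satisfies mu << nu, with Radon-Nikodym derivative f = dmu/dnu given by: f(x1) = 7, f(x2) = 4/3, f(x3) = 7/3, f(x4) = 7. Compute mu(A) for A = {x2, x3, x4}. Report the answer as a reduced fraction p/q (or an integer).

By the defining property of the Radon-Nikodym derivative, for every measurable set A,
  mu(A) = integral_A f dnu.
Since nu is a discrete measure concentrated on the atoms of X, the integral over A reduces to the sum
  mu(A) = sum_{x in A} f(x) * nu({x}).
Computing each term:
  x2: f(x2) * nu(x2) = 4/3 * 5 = 20/3.
  x3: f(x3) * nu(x3) = 7/3 * 5/2 = 35/6.
  x4: f(x4) * nu(x4) = 7 * 3 = 21.
Summing: mu(A) = 20/3 + 35/6 + 21 = 67/2.

67/2


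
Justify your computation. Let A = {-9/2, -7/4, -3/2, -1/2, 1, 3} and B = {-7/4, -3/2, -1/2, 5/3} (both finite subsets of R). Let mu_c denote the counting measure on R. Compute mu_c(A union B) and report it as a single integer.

Counting measure on a finite set equals cardinality. By inclusion-exclusion, |A union B| = |A| + |B| - |A cap B|.
|A| = 6, |B| = 4, |A cap B| = 3.
So mu_c(A union B) = 6 + 4 - 3 = 7.

7


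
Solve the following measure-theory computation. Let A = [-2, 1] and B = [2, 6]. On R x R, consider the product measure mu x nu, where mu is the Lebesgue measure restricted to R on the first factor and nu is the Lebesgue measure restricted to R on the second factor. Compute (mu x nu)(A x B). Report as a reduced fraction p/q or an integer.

For a measurable rectangle A x B, the product measure satisfies
  (mu x nu)(A x B) = mu(A) * nu(B).
  mu(A) = 3.
  nu(B) = 4.
  (mu x nu)(A x B) = 3 * 4 = 12.

12


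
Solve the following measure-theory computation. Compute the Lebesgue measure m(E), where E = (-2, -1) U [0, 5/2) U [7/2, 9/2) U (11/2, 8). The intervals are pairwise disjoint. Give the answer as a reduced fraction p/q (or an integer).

For pairwise disjoint intervals, m(union_i I_i) = sum_i m(I_i),
and m is invariant under swapping open/closed endpoints (single points have measure 0).
So m(E) = sum_i (b_i - a_i).
  I_1 has length -1 - (-2) = 1.
  I_2 has length 5/2 - 0 = 5/2.
  I_3 has length 9/2 - 7/2 = 1.
  I_4 has length 8 - 11/2 = 5/2.
Summing:
  m(E) = 1 + 5/2 + 1 + 5/2 = 7.

7


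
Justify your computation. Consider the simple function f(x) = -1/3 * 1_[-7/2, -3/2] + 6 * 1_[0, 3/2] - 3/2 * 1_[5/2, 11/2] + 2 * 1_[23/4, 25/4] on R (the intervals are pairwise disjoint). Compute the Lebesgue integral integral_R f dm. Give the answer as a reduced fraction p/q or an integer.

For a simple function f = sum_i c_i * 1_{A_i} with disjoint A_i,
  integral f dm = sum_i c_i * m(A_i).
Lengths of the A_i:
  m(A_1) = -3/2 - (-7/2) = 2.
  m(A_2) = 3/2 - 0 = 3/2.
  m(A_3) = 11/2 - 5/2 = 3.
  m(A_4) = 25/4 - 23/4 = 1/2.
Contributions c_i * m(A_i):
  (-1/3) * (2) = -2/3.
  (6) * (3/2) = 9.
  (-3/2) * (3) = -9/2.
  (2) * (1/2) = 1.
Total: -2/3 + 9 - 9/2 + 1 = 29/6.

29/6


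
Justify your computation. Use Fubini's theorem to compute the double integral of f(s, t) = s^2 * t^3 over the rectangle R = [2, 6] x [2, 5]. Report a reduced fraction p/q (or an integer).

f(s, t) is a tensor product of a function of s and a function of t, and both factors are bounded continuous (hence Lebesgue integrable) on the rectangle, so Fubini's theorem applies:
  integral_R f d(m x m) = (integral_a1^b1 s^2 ds) * (integral_a2^b2 t^3 dt).
Inner integral in s: integral_{2}^{6} s^2 ds = (6^3 - 2^3)/3
  = 208/3.
Inner integral in t: integral_{2}^{5} t^3 dt = (5^4 - 2^4)/4
  = 609/4.
Product: (208/3) * (609/4) = 10556.

10556


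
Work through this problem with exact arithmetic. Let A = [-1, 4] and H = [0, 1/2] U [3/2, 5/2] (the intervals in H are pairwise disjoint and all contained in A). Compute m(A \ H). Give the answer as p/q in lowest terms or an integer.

The ambient interval has length m(A) = 4 - (-1) = 5.
Since the holes are disjoint and sit inside A, by finite additivity
  m(H) = sum_i (b_i - a_i), and m(A \ H) = m(A) - m(H).
Computing the hole measures:
  m(H_1) = 1/2 - 0 = 1/2.
  m(H_2) = 5/2 - 3/2 = 1.
Summed: m(H) = 1/2 + 1 = 3/2.
So m(A \ H) = 5 - 3/2 = 7/2.

7/2


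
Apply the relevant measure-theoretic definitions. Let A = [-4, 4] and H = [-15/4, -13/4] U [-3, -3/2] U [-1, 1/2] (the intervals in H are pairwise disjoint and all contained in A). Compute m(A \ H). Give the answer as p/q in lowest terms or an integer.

The ambient interval has length m(A) = 4 - (-4) = 8.
Since the holes are disjoint and sit inside A, by finite additivity
  m(H) = sum_i (b_i - a_i), and m(A \ H) = m(A) - m(H).
Computing the hole measures:
  m(H_1) = -13/4 - (-15/4) = 1/2.
  m(H_2) = -3/2 - (-3) = 3/2.
  m(H_3) = 1/2 - (-1) = 3/2.
Summed: m(H) = 1/2 + 3/2 + 3/2 = 7/2.
So m(A \ H) = 8 - 7/2 = 9/2.

9/2


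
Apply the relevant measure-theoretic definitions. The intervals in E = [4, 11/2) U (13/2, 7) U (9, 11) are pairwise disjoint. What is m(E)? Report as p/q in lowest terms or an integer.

For pairwise disjoint intervals, m(union_i I_i) = sum_i m(I_i),
and m is invariant under swapping open/closed endpoints (single points have measure 0).
So m(E) = sum_i (b_i - a_i).
  I_1 has length 11/2 - 4 = 3/2.
  I_2 has length 7 - 13/2 = 1/2.
  I_3 has length 11 - 9 = 2.
Summing:
  m(E) = 3/2 + 1/2 + 2 = 4.

4


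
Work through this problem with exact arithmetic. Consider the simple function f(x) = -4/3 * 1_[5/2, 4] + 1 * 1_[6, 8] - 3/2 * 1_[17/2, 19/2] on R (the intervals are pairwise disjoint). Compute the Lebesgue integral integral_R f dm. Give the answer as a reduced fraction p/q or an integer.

For a simple function f = sum_i c_i * 1_{A_i} with disjoint A_i,
  integral f dm = sum_i c_i * m(A_i).
Lengths of the A_i:
  m(A_1) = 4 - 5/2 = 3/2.
  m(A_2) = 8 - 6 = 2.
  m(A_3) = 19/2 - 17/2 = 1.
Contributions c_i * m(A_i):
  (-4/3) * (3/2) = -2.
  (1) * (2) = 2.
  (-3/2) * (1) = -3/2.
Total: -2 + 2 - 3/2 = -3/2.

-3/2


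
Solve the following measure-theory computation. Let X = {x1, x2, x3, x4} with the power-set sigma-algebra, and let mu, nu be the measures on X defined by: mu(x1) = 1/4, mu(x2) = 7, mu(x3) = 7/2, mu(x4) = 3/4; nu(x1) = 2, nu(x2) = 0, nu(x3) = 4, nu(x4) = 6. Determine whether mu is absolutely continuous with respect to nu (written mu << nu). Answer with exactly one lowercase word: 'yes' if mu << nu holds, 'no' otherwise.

mu << nu means: every nu-null measurable set is also mu-null; equivalently, for every atom x, if nu({x}) = 0 then mu({x}) = 0.
Checking each atom:
  x1: nu = 2 > 0 -> no constraint.
  x2: nu = 0, mu = 7 > 0 -> violates mu << nu.
  x3: nu = 4 > 0 -> no constraint.
  x4: nu = 6 > 0 -> no constraint.
The atom(s) x2 violate the condition (nu = 0 but mu > 0). Therefore mu is NOT absolutely continuous w.r.t. nu.

no


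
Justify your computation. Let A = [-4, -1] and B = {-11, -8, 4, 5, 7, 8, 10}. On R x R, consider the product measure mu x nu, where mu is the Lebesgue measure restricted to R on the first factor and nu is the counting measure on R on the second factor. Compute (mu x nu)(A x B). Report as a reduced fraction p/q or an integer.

For a measurable rectangle A x B, the product measure satisfies
  (mu x nu)(A x B) = mu(A) * nu(B).
  mu(A) = 3.
  nu(B) = 7.
  (mu x nu)(A x B) = 3 * 7 = 21.

21


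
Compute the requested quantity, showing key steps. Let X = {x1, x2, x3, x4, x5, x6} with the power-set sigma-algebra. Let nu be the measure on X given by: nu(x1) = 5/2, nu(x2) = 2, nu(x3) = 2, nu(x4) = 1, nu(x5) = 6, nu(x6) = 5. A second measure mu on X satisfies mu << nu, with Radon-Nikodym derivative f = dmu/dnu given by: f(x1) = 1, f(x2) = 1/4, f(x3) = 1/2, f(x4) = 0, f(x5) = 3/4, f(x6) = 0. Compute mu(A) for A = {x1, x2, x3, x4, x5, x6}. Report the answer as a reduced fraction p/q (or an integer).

By the defining property of the Radon-Nikodym derivative, for every measurable set A,
  mu(A) = integral_A f dnu.
Since nu is a discrete measure concentrated on the atoms of X, the integral over A reduces to the sum
  mu(A) = sum_{x in A} f(x) * nu({x}).
Computing each term:
  x1: f(x1) * nu(x1) = 1 * 5/2 = 5/2.
  x2: f(x2) * nu(x2) = 1/4 * 2 = 1/2.
  x3: f(x3) * nu(x3) = 1/2 * 2 = 1.
  x4: f(x4) * nu(x4) = 0 * 1 = 0.
  x5: f(x5) * nu(x5) = 3/4 * 6 = 9/2.
  x6: f(x6) * nu(x6) = 0 * 5 = 0.
Summing: mu(A) = 5/2 + 1/2 + 1 + 0 + 9/2 + 0 = 17/2.

17/2


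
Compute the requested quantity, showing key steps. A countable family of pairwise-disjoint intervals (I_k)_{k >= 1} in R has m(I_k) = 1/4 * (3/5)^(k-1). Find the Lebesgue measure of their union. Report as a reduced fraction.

By countable additivity of the Lebesgue measure on pairwise disjoint measurable sets,
  m(union_{k >= 1} I_k) = sum_{k >= 1} m(I_k) = sum_{k >= 1} a * r^(k-1),
  with a = 1/4 and r = 3/5.
Since 0 < r = 3/5 < 1, the geometric series converges:
  sum_{k >= 1} a * r^(k-1) = a / (1 - r).
  = 1/4 / (1 - 3/5)
  = 1/4 / (2/5)
  = 5/8.

5/8


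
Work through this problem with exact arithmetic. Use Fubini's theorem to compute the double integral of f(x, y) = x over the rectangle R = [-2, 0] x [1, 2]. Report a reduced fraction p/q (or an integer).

f(x, y) is a tensor product of a function of x and a function of y, and both factors are bounded continuous (hence Lebesgue integrable) on the rectangle, so Fubini's theorem applies:
  integral_R f d(m x m) = (integral_a1^b1 x dx) * (integral_a2^b2 1 dy).
Inner integral in x: integral_{-2}^{0} x dx = (0^2 - (-2)^2)/2
  = -2.
Inner integral in y: integral_{1}^{2} 1 dy = (2^1 - 1^1)/1
  = 1.
Product: (-2) * (1) = -2.

-2


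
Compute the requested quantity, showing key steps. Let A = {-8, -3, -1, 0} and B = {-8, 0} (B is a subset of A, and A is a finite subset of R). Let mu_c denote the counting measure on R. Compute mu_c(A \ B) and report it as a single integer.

Counting measure assigns mu_c(E) = |E| (number of elements) when E is finite. For B subset A, A \ B is the set of elements of A not in B, so |A \ B| = |A| - |B|.
|A| = 4, |B| = 2, so mu_c(A \ B) = 4 - 2 = 2.

2


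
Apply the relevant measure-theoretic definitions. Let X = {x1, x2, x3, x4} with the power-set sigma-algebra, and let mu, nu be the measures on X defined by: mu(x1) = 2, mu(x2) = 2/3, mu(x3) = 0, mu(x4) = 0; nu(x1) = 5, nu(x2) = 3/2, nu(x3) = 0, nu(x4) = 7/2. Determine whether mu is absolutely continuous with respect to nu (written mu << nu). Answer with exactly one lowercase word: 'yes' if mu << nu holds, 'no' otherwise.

mu << nu means: every nu-null measurable set is also mu-null; equivalently, for every atom x, if nu({x}) = 0 then mu({x}) = 0.
Checking each atom:
  x1: nu = 5 > 0 -> no constraint.
  x2: nu = 3/2 > 0 -> no constraint.
  x3: nu = 0, mu = 0 -> consistent with mu << nu.
  x4: nu = 7/2 > 0 -> no constraint.
No atom violates the condition. Therefore mu << nu.

yes


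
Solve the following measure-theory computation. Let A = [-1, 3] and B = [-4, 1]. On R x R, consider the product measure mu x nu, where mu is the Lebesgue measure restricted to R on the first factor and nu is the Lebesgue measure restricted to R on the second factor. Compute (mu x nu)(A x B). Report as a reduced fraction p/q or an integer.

For a measurable rectangle A x B, the product measure satisfies
  (mu x nu)(A x B) = mu(A) * nu(B).
  mu(A) = 4.
  nu(B) = 5.
  (mu x nu)(A x B) = 4 * 5 = 20.

20


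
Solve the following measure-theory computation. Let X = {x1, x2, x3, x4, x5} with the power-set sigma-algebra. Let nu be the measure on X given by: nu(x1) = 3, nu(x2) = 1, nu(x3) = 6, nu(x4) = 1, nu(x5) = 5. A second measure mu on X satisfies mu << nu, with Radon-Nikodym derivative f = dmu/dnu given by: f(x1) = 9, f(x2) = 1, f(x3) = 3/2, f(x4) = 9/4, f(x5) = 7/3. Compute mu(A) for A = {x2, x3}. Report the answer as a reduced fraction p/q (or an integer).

By the defining property of the Radon-Nikodym derivative, for every measurable set A,
  mu(A) = integral_A f dnu.
Since nu is a discrete measure concentrated on the atoms of X, the integral over A reduces to the sum
  mu(A) = sum_{x in A} f(x) * nu({x}).
Computing each term:
  x2: f(x2) * nu(x2) = 1 * 1 = 1.
  x3: f(x3) * nu(x3) = 3/2 * 6 = 9.
Summing: mu(A) = 1 + 9 = 10.

10


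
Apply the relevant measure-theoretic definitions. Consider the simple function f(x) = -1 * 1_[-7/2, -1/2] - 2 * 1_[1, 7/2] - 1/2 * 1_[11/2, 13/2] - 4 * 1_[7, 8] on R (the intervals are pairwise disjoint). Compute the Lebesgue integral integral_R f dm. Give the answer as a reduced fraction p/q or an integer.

For a simple function f = sum_i c_i * 1_{A_i} with disjoint A_i,
  integral f dm = sum_i c_i * m(A_i).
Lengths of the A_i:
  m(A_1) = -1/2 - (-7/2) = 3.
  m(A_2) = 7/2 - 1 = 5/2.
  m(A_3) = 13/2 - 11/2 = 1.
  m(A_4) = 8 - 7 = 1.
Contributions c_i * m(A_i):
  (-1) * (3) = -3.
  (-2) * (5/2) = -5.
  (-1/2) * (1) = -1/2.
  (-4) * (1) = -4.
Total: -3 - 5 - 1/2 - 4 = -25/2.

-25/2


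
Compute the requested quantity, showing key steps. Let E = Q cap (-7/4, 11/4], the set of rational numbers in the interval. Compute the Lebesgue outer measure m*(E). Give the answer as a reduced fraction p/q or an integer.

The set Q cap (-7/4, 11/4] is countable (a subset of the countable set Q). Lebesgue outer measure of any countable set is 0: each singleton {q} has m*({q}) = 0, and by countable subadditivity m*(union_k {q_k}) <= sum_k m*({q_k}) = sum_k 0 = 0. The reverse inequality m*(E) >= 0 is automatic. So m*(Q cap (-7/4, 11/4]) = 0.

0


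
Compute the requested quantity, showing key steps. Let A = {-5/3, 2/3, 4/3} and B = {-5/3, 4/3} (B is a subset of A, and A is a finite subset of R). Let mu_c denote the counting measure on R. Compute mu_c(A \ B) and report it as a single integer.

Counting measure assigns mu_c(E) = |E| (number of elements) when E is finite. For B subset A, A \ B is the set of elements of A not in B, so |A \ B| = |A| - |B|.
|A| = 3, |B| = 2, so mu_c(A \ B) = 3 - 2 = 1.

1


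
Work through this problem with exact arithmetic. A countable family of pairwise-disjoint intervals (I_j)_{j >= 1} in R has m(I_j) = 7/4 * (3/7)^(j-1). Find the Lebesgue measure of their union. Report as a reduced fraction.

By countable additivity of the Lebesgue measure on pairwise disjoint measurable sets,
  m(union_{j >= 1} I_j) = sum_{j >= 1} m(I_j) = sum_{j >= 1} a * r^(j-1),
  with a = 7/4 and r = 3/7.
Since 0 < r = 3/7 < 1, the geometric series converges:
  sum_{j >= 1} a * r^(j-1) = a / (1 - r).
  = 7/4 / (1 - 3/7)
  = 7/4 / (4/7)
  = 49/16.

49/16


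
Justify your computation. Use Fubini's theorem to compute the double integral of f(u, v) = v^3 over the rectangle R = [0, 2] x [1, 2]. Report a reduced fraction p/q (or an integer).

f(u, v) is a tensor product of a function of u and a function of v, and both factors are bounded continuous (hence Lebesgue integrable) on the rectangle, so Fubini's theorem applies:
  integral_R f d(m x m) = (integral_a1^b1 1 du) * (integral_a2^b2 v^3 dv).
Inner integral in u: integral_{0}^{2} 1 du = (2^1 - 0^1)/1
  = 2.
Inner integral in v: integral_{1}^{2} v^3 dv = (2^4 - 1^4)/4
  = 15/4.
Product: (2) * (15/4) = 15/2.

15/2


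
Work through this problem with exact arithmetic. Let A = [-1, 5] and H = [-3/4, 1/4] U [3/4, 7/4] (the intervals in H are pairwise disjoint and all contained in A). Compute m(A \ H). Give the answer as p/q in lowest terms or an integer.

The ambient interval has length m(A) = 5 - (-1) = 6.
Since the holes are disjoint and sit inside A, by finite additivity
  m(H) = sum_i (b_i - a_i), and m(A \ H) = m(A) - m(H).
Computing the hole measures:
  m(H_1) = 1/4 - (-3/4) = 1.
  m(H_2) = 7/4 - 3/4 = 1.
Summed: m(H) = 1 + 1 = 2.
So m(A \ H) = 6 - 2 = 4.

4


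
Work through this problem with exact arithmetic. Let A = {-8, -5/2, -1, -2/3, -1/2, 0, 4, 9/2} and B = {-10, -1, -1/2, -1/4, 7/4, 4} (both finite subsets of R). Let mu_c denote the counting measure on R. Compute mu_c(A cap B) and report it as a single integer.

Counting measure on a finite set equals cardinality. mu_c(A cap B) = |A cap B| (elements appearing in both).
Enumerating the elements of A that also lie in B gives 3 element(s).
So mu_c(A cap B) = 3.

3


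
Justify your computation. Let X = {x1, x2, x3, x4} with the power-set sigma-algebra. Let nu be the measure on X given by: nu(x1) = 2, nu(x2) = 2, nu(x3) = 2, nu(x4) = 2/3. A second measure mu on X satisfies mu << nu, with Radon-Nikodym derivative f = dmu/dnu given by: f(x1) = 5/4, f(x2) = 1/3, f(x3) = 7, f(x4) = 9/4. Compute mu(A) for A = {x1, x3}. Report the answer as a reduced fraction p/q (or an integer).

By the defining property of the Radon-Nikodym derivative, for every measurable set A,
  mu(A) = integral_A f dnu.
Since nu is a discrete measure concentrated on the atoms of X, the integral over A reduces to the sum
  mu(A) = sum_{x in A} f(x) * nu({x}).
Computing each term:
  x1: f(x1) * nu(x1) = 5/4 * 2 = 5/2.
  x3: f(x3) * nu(x3) = 7 * 2 = 14.
Summing: mu(A) = 5/2 + 14 = 33/2.

33/2


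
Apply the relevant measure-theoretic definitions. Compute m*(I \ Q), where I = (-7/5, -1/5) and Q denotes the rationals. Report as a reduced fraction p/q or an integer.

The interval I = (-7/5, -1/5) has m(I) = -1/5 - (-7/5) = 6/5 (endpoints are measure-zero, so open/closed/half-open agree). Write I = (I cap Q) u (I \ Q). The rationals in I are countable, so m*(I cap Q) = 0 (cover each rational by intervals whose total length is arbitrarily small). By countable subadditivity m*(I) <= m*(I cap Q) + m*(I \ Q), hence m*(I \ Q) >= m(I) = 6/5. The reverse inequality m*(I \ Q) <= m*(I) = 6/5 is trivial since (I \ Q) is a subset of I. Therefore m*(I \ Q) = 6/5.

6/5


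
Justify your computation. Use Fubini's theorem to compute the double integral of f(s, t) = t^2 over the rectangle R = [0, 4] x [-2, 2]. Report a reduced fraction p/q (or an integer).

f(s, t) is a tensor product of a function of s and a function of t, and both factors are bounded continuous (hence Lebesgue integrable) on the rectangle, so Fubini's theorem applies:
  integral_R f d(m x m) = (integral_a1^b1 1 ds) * (integral_a2^b2 t^2 dt).
Inner integral in s: integral_{0}^{4} 1 ds = (4^1 - 0^1)/1
  = 4.
Inner integral in t: integral_{-2}^{2} t^2 dt = (2^3 - (-2)^3)/3
  = 16/3.
Product: (4) * (16/3) = 64/3.

64/3


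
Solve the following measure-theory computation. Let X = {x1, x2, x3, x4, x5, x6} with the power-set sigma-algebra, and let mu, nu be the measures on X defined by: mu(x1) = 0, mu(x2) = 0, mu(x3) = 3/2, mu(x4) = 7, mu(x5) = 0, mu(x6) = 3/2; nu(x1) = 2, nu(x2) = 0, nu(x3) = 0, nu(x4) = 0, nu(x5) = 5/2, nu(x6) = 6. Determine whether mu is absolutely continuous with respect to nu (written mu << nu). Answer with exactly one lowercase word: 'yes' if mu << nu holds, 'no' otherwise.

mu << nu means: every nu-null measurable set is also mu-null; equivalently, for every atom x, if nu({x}) = 0 then mu({x}) = 0.
Checking each atom:
  x1: nu = 2 > 0 -> no constraint.
  x2: nu = 0, mu = 0 -> consistent with mu << nu.
  x3: nu = 0, mu = 3/2 > 0 -> violates mu << nu.
  x4: nu = 0, mu = 7 > 0 -> violates mu << nu.
  x5: nu = 5/2 > 0 -> no constraint.
  x6: nu = 6 > 0 -> no constraint.
The atom(s) x3, x4 violate the condition (nu = 0 but mu > 0). Therefore mu is NOT absolutely continuous w.r.t. nu.

no


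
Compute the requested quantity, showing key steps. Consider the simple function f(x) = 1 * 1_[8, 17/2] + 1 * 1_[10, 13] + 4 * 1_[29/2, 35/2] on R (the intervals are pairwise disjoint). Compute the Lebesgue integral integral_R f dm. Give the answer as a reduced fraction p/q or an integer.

For a simple function f = sum_i c_i * 1_{A_i} with disjoint A_i,
  integral f dm = sum_i c_i * m(A_i).
Lengths of the A_i:
  m(A_1) = 17/2 - 8 = 1/2.
  m(A_2) = 13 - 10 = 3.
  m(A_3) = 35/2 - 29/2 = 3.
Contributions c_i * m(A_i):
  (1) * (1/2) = 1/2.
  (1) * (3) = 3.
  (4) * (3) = 12.
Total: 1/2 + 3 + 12 = 31/2.

31/2


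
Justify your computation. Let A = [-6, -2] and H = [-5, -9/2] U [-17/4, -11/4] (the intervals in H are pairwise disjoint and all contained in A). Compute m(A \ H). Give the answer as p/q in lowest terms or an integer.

The ambient interval has length m(A) = -2 - (-6) = 4.
Since the holes are disjoint and sit inside A, by finite additivity
  m(H) = sum_i (b_i - a_i), and m(A \ H) = m(A) - m(H).
Computing the hole measures:
  m(H_1) = -9/2 - (-5) = 1/2.
  m(H_2) = -11/4 - (-17/4) = 3/2.
Summed: m(H) = 1/2 + 3/2 = 2.
So m(A \ H) = 4 - 2 = 2.

2


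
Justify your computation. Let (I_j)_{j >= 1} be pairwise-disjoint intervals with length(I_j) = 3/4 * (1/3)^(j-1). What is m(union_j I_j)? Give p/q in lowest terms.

By countable additivity of the Lebesgue measure on pairwise disjoint measurable sets,
  m(union_{j >= 1} I_j) = sum_{j >= 1} m(I_j) = sum_{j >= 1} a * r^(j-1),
  with a = 3/4 and r = 1/3.
Since 0 < r = 1/3 < 1, the geometric series converges:
  sum_{j >= 1} a * r^(j-1) = a / (1 - r).
  = 3/4 / (1 - 1/3)
  = 3/4 / (2/3)
  = 9/8.

9/8


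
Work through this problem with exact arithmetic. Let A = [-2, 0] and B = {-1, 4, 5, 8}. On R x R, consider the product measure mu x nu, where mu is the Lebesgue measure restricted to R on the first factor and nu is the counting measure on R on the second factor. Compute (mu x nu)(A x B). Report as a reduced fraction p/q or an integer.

For a measurable rectangle A x B, the product measure satisfies
  (mu x nu)(A x B) = mu(A) * nu(B).
  mu(A) = 2.
  nu(B) = 4.
  (mu x nu)(A x B) = 2 * 4 = 8.

8


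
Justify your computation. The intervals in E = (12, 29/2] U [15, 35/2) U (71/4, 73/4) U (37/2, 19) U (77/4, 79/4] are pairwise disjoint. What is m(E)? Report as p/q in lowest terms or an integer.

For pairwise disjoint intervals, m(union_i I_i) = sum_i m(I_i),
and m is invariant under swapping open/closed endpoints (single points have measure 0).
So m(E) = sum_i (b_i - a_i).
  I_1 has length 29/2 - 12 = 5/2.
  I_2 has length 35/2 - 15 = 5/2.
  I_3 has length 73/4 - 71/4 = 1/2.
  I_4 has length 19 - 37/2 = 1/2.
  I_5 has length 79/4 - 77/4 = 1/2.
Summing:
  m(E) = 5/2 + 5/2 + 1/2 + 1/2 + 1/2 = 13/2.

13/2


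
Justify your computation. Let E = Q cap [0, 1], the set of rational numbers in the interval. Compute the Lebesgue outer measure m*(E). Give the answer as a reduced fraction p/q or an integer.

E = Q cap [0, 1] is a subset of Q, which is countable. Enumerate Q = {q_1, q_2, ...}; for any eps > 0, cover q_k by the open interval (q_k - eps/2^(k+1), q_k + eps/2^(k+1)), of length eps/2^k. The total cover length is sum_{k>=1} eps/2^k = eps. Hence m*(E) <= m*(Q) <= eps for every eps > 0, and since outer measure is non-negative, m*(E) = 0.

0


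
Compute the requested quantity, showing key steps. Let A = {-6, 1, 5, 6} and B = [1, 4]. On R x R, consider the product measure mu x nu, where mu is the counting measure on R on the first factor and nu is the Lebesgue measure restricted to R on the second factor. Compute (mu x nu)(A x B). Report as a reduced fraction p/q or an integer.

For a measurable rectangle A x B, the product measure satisfies
  (mu x nu)(A x B) = mu(A) * nu(B).
  mu(A) = 4.
  nu(B) = 3.
  (mu x nu)(A x B) = 4 * 3 = 12.

12


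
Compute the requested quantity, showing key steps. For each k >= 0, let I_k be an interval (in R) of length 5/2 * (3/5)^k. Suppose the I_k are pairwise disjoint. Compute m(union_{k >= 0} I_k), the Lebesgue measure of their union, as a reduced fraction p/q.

By countable additivity of the Lebesgue measure on pairwise disjoint measurable sets,
  m(union_{k >= 0} I_k) = sum_{k >= 0} m(I_k) = sum_{k >= 0} a * r^k,
  with a = 5/2 and r = 3/5.
Since 0 < r = 3/5 < 1, the geometric series converges:
  sum_{k >= 0} a * r^k = a / (1 - r).
  = 5/2 / (1 - 3/5)
  = 5/2 / (2/5)
  = 25/4.

25/4


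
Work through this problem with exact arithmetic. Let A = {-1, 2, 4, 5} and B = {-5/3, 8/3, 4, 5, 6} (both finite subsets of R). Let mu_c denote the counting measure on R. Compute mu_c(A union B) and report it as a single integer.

Counting measure on a finite set equals cardinality. By inclusion-exclusion, |A union B| = |A| + |B| - |A cap B|.
|A| = 4, |B| = 5, |A cap B| = 2.
So mu_c(A union B) = 4 + 5 - 2 = 7.

7


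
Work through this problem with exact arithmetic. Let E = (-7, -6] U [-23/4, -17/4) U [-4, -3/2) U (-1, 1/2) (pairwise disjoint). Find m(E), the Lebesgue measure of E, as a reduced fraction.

For pairwise disjoint intervals, m(union_i I_i) = sum_i m(I_i),
and m is invariant under swapping open/closed endpoints (single points have measure 0).
So m(E) = sum_i (b_i - a_i).
  I_1 has length -6 - (-7) = 1.
  I_2 has length -17/4 - (-23/4) = 3/2.
  I_3 has length -3/2 - (-4) = 5/2.
  I_4 has length 1/2 - (-1) = 3/2.
Summing:
  m(E) = 1 + 3/2 + 5/2 + 3/2 = 13/2.

13/2


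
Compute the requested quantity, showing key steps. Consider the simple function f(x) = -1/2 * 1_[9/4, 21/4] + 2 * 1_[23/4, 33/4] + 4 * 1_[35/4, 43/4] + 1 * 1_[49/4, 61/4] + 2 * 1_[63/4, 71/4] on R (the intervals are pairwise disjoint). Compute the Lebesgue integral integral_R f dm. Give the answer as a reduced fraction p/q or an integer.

For a simple function f = sum_i c_i * 1_{A_i} with disjoint A_i,
  integral f dm = sum_i c_i * m(A_i).
Lengths of the A_i:
  m(A_1) = 21/4 - 9/4 = 3.
  m(A_2) = 33/4 - 23/4 = 5/2.
  m(A_3) = 43/4 - 35/4 = 2.
  m(A_4) = 61/4 - 49/4 = 3.
  m(A_5) = 71/4 - 63/4 = 2.
Contributions c_i * m(A_i):
  (-1/2) * (3) = -3/2.
  (2) * (5/2) = 5.
  (4) * (2) = 8.
  (1) * (3) = 3.
  (2) * (2) = 4.
Total: -3/2 + 5 + 8 + 3 + 4 = 37/2.

37/2


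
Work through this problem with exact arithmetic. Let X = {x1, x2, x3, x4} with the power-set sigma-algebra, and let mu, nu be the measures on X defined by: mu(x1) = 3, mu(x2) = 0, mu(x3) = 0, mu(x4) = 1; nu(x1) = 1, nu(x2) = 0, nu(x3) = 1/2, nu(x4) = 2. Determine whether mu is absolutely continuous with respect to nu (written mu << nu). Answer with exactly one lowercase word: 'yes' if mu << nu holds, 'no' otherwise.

mu << nu means: every nu-null measurable set is also mu-null; equivalently, for every atom x, if nu({x}) = 0 then mu({x}) = 0.
Checking each atom:
  x1: nu = 1 > 0 -> no constraint.
  x2: nu = 0, mu = 0 -> consistent with mu << nu.
  x3: nu = 1/2 > 0 -> no constraint.
  x4: nu = 2 > 0 -> no constraint.
No atom violates the condition. Therefore mu << nu.

yes


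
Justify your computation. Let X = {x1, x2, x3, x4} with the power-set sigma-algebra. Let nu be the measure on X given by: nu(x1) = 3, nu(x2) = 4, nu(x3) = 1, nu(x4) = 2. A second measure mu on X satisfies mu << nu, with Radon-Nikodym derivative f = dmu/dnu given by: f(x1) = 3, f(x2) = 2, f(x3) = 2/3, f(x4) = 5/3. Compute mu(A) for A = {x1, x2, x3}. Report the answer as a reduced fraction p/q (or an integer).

By the defining property of the Radon-Nikodym derivative, for every measurable set A,
  mu(A) = integral_A f dnu.
Since nu is a discrete measure concentrated on the atoms of X, the integral over A reduces to the sum
  mu(A) = sum_{x in A} f(x) * nu({x}).
Computing each term:
  x1: f(x1) * nu(x1) = 3 * 3 = 9.
  x2: f(x2) * nu(x2) = 2 * 4 = 8.
  x3: f(x3) * nu(x3) = 2/3 * 1 = 2/3.
Summing: mu(A) = 9 + 8 + 2/3 = 53/3.

53/3


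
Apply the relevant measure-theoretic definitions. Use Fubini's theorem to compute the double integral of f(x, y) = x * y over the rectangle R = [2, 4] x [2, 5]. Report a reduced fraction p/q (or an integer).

f(x, y) is a tensor product of a function of x and a function of y, and both factors are bounded continuous (hence Lebesgue integrable) on the rectangle, so Fubini's theorem applies:
  integral_R f d(m x m) = (integral_a1^b1 x dx) * (integral_a2^b2 y dy).
Inner integral in x: integral_{2}^{4} x dx = (4^2 - 2^2)/2
  = 6.
Inner integral in y: integral_{2}^{5} y dy = (5^2 - 2^2)/2
  = 21/2.
Product: (6) * (21/2) = 63.

63


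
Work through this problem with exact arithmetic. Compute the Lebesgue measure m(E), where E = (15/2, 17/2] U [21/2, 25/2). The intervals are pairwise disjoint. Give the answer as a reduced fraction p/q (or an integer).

For pairwise disjoint intervals, m(union_i I_i) = sum_i m(I_i),
and m is invariant under swapping open/closed endpoints (single points have measure 0).
So m(E) = sum_i (b_i - a_i).
  I_1 has length 17/2 - 15/2 = 1.
  I_2 has length 25/2 - 21/2 = 2.
Summing:
  m(E) = 1 + 2 = 3.

3


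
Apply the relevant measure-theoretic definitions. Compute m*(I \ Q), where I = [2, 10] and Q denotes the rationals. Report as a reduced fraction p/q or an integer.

The interval I = [2, 10] has m(I) = 10 - 2 = 8 (endpoints are measure-zero, so open/closed/half-open agree). Write I = (I cap Q) u (I \ Q). The rationals in I are countable, so m*(I cap Q) = 0 (cover each rational by intervals whose total length is arbitrarily small). By countable subadditivity m*(I) <= m*(I cap Q) + m*(I \ Q), hence m*(I \ Q) >= m(I) = 8. The reverse inequality m*(I \ Q) <= m*(I) = 8 is trivial since (I \ Q) is a subset of I. Therefore m*(I \ Q) = 8.

8


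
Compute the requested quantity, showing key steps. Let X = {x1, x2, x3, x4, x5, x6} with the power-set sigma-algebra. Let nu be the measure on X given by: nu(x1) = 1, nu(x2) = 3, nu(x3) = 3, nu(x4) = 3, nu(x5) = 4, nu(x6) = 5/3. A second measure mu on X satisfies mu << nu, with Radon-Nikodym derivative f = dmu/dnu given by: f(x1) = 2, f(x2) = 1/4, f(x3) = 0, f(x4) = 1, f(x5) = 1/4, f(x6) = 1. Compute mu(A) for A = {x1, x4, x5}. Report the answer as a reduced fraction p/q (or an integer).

By the defining property of the Radon-Nikodym derivative, for every measurable set A,
  mu(A) = integral_A f dnu.
Since nu is a discrete measure concentrated on the atoms of X, the integral over A reduces to the sum
  mu(A) = sum_{x in A} f(x) * nu({x}).
Computing each term:
  x1: f(x1) * nu(x1) = 2 * 1 = 2.
  x4: f(x4) * nu(x4) = 1 * 3 = 3.
  x5: f(x5) * nu(x5) = 1/4 * 4 = 1.
Summing: mu(A) = 2 + 3 + 1 = 6.

6


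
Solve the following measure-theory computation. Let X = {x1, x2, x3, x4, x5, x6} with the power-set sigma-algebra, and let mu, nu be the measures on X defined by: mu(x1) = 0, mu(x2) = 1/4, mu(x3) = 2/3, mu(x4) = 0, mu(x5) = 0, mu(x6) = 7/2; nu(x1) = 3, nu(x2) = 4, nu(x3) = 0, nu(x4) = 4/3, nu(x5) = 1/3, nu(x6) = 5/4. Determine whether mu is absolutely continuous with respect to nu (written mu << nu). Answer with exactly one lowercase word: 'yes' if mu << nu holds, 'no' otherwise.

mu << nu means: every nu-null measurable set is also mu-null; equivalently, for every atom x, if nu({x}) = 0 then mu({x}) = 0.
Checking each atom:
  x1: nu = 3 > 0 -> no constraint.
  x2: nu = 4 > 0 -> no constraint.
  x3: nu = 0, mu = 2/3 > 0 -> violates mu << nu.
  x4: nu = 4/3 > 0 -> no constraint.
  x5: nu = 1/3 > 0 -> no constraint.
  x6: nu = 5/4 > 0 -> no constraint.
The atom(s) x3 violate the condition (nu = 0 but mu > 0). Therefore mu is NOT absolutely continuous w.r.t. nu.

no


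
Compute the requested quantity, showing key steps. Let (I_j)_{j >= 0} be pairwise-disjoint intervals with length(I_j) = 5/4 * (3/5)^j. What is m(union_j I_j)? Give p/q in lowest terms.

By countable additivity of the Lebesgue measure on pairwise disjoint measurable sets,
  m(union_{j >= 0} I_j) = sum_{j >= 0} m(I_j) = sum_{j >= 0} a * r^j,
  with a = 5/4 and r = 3/5.
Since 0 < r = 3/5 < 1, the geometric series converges:
  sum_{j >= 0} a * r^j = a / (1 - r).
  = 5/4 / (1 - 3/5)
  = 5/4 / (2/5)
  = 25/8.

25/8


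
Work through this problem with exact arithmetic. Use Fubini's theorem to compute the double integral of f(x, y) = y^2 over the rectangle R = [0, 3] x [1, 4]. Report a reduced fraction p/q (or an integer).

f(x, y) is a tensor product of a function of x and a function of y, and both factors are bounded continuous (hence Lebesgue integrable) on the rectangle, so Fubini's theorem applies:
  integral_R f d(m x m) = (integral_a1^b1 1 dx) * (integral_a2^b2 y^2 dy).
Inner integral in x: integral_{0}^{3} 1 dx = (3^1 - 0^1)/1
  = 3.
Inner integral in y: integral_{1}^{4} y^2 dy = (4^3 - 1^3)/3
  = 21.
Product: (3) * (21) = 63.

63


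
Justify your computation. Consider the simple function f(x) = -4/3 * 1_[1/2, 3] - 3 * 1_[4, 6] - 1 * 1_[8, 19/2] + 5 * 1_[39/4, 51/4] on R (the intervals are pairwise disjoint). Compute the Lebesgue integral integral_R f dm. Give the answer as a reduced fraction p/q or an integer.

For a simple function f = sum_i c_i * 1_{A_i} with disjoint A_i,
  integral f dm = sum_i c_i * m(A_i).
Lengths of the A_i:
  m(A_1) = 3 - 1/2 = 5/2.
  m(A_2) = 6 - 4 = 2.
  m(A_3) = 19/2 - 8 = 3/2.
  m(A_4) = 51/4 - 39/4 = 3.
Contributions c_i * m(A_i):
  (-4/3) * (5/2) = -10/3.
  (-3) * (2) = -6.
  (-1) * (3/2) = -3/2.
  (5) * (3) = 15.
Total: -10/3 - 6 - 3/2 + 15 = 25/6.

25/6


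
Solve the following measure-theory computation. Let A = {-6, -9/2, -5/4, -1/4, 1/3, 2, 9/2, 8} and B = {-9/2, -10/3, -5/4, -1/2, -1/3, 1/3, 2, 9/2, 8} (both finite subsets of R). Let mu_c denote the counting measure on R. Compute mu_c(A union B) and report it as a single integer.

Counting measure on a finite set equals cardinality. By inclusion-exclusion, |A union B| = |A| + |B| - |A cap B|.
|A| = 8, |B| = 9, |A cap B| = 6.
So mu_c(A union B) = 8 + 9 - 6 = 11.

11


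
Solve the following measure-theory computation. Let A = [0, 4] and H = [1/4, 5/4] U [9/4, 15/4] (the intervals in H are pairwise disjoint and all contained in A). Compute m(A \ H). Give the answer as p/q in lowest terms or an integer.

The ambient interval has length m(A) = 4 - 0 = 4.
Since the holes are disjoint and sit inside A, by finite additivity
  m(H) = sum_i (b_i - a_i), and m(A \ H) = m(A) - m(H).
Computing the hole measures:
  m(H_1) = 5/4 - 1/4 = 1.
  m(H_2) = 15/4 - 9/4 = 3/2.
Summed: m(H) = 1 + 3/2 = 5/2.
So m(A \ H) = 4 - 5/2 = 3/2.

3/2


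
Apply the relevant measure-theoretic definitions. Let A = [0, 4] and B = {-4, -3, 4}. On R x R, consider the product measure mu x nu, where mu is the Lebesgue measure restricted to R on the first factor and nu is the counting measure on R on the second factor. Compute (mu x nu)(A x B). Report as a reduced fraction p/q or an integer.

For a measurable rectangle A x B, the product measure satisfies
  (mu x nu)(A x B) = mu(A) * nu(B).
  mu(A) = 4.
  nu(B) = 3.
  (mu x nu)(A x B) = 4 * 3 = 12.

12


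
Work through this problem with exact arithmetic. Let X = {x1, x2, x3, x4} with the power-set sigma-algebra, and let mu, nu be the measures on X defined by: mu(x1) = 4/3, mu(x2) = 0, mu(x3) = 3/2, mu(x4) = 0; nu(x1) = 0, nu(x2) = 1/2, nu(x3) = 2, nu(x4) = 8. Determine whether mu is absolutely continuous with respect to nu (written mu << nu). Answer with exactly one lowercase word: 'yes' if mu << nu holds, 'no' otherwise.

mu << nu means: every nu-null measurable set is also mu-null; equivalently, for every atom x, if nu({x}) = 0 then mu({x}) = 0.
Checking each atom:
  x1: nu = 0, mu = 4/3 > 0 -> violates mu << nu.
  x2: nu = 1/2 > 0 -> no constraint.
  x3: nu = 2 > 0 -> no constraint.
  x4: nu = 8 > 0 -> no constraint.
The atom(s) x1 violate the condition (nu = 0 but mu > 0). Therefore mu is NOT absolutely continuous w.r.t. nu.

no


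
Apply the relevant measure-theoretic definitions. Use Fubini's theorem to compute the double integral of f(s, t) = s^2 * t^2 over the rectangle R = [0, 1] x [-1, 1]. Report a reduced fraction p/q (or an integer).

f(s, t) is a tensor product of a function of s and a function of t, and both factors are bounded continuous (hence Lebesgue integrable) on the rectangle, so Fubini's theorem applies:
  integral_R f d(m x m) = (integral_a1^b1 s^2 ds) * (integral_a2^b2 t^2 dt).
Inner integral in s: integral_{0}^{1} s^2 ds = (1^3 - 0^3)/3
  = 1/3.
Inner integral in t: integral_{-1}^{1} t^2 dt = (1^3 - (-1)^3)/3
  = 2/3.
Product: (1/3) * (2/3) = 2/9.

2/9


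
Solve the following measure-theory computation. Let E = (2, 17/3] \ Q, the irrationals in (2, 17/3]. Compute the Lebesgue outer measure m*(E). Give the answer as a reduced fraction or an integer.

The interval I = (2, 17/3] has m(I) = 17/3 - 2 = 11/3 (endpoints are measure-zero, so open/closed/half-open agree). Write I = (I cap Q) u (I \ Q). The rationals in I are countable, so m*(I cap Q) = 0 (cover each rational by intervals whose total length is arbitrarily small). By countable subadditivity m*(I) <= m*(I cap Q) + m*(I \ Q), hence m*(I \ Q) >= m(I) = 11/3. The reverse inequality m*(I \ Q) <= m*(I) = 11/3 is trivial since (I \ Q) is a subset of I. Therefore m*(I \ Q) = 11/3.

11/3


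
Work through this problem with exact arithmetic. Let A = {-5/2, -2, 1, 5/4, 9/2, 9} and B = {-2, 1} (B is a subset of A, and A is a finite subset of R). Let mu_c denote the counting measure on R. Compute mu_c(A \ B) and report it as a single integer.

Counting measure assigns mu_c(E) = |E| (number of elements) when E is finite. For B subset A, A \ B is the set of elements of A not in B, so |A \ B| = |A| - |B|.
|A| = 6, |B| = 2, so mu_c(A \ B) = 6 - 2 = 4.

4


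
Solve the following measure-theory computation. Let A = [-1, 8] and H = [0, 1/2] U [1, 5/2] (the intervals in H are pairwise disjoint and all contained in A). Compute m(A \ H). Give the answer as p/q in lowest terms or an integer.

The ambient interval has length m(A) = 8 - (-1) = 9.
Since the holes are disjoint and sit inside A, by finite additivity
  m(H) = sum_i (b_i - a_i), and m(A \ H) = m(A) - m(H).
Computing the hole measures:
  m(H_1) = 1/2 - 0 = 1/2.
  m(H_2) = 5/2 - 1 = 3/2.
Summed: m(H) = 1/2 + 3/2 = 2.
So m(A \ H) = 9 - 2 = 7.

7


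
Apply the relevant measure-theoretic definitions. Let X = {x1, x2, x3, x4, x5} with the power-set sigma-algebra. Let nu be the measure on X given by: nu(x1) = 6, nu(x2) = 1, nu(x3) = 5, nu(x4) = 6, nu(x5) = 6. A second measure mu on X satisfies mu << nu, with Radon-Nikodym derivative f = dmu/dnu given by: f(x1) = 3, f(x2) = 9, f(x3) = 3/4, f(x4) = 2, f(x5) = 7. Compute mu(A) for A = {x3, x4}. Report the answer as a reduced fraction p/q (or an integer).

By the defining property of the Radon-Nikodym derivative, for every measurable set A,
  mu(A) = integral_A f dnu.
Since nu is a discrete measure concentrated on the atoms of X, the integral over A reduces to the sum
  mu(A) = sum_{x in A} f(x) * nu({x}).
Computing each term:
  x3: f(x3) * nu(x3) = 3/4 * 5 = 15/4.
  x4: f(x4) * nu(x4) = 2 * 6 = 12.
Summing: mu(A) = 15/4 + 12 = 63/4.

63/4


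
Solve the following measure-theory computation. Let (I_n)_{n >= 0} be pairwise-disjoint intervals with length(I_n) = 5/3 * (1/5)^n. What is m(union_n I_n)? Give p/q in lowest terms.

By countable additivity of the Lebesgue measure on pairwise disjoint measurable sets,
  m(union_{n >= 0} I_n) = sum_{n >= 0} m(I_n) = sum_{n >= 0} a * r^n,
  with a = 5/3 and r = 1/5.
Since 0 < r = 1/5 < 1, the geometric series converges:
  sum_{n >= 0} a * r^n = a / (1 - r).
  = 5/3 / (1 - 1/5)
  = 5/3 / (4/5)
  = 25/12.

25/12
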